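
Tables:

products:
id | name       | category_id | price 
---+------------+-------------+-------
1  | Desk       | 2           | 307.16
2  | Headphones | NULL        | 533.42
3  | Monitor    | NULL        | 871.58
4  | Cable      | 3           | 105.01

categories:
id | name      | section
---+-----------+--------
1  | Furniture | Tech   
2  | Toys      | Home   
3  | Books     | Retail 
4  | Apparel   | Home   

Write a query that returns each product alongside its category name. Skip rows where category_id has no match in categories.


INNER JOIN keeps only products rows whose category_id matches an id in categories. Walk through each product:
  - product 1 (Desk): category_id=2 -> matches Toys
  - product 2 (Headphones): category_id=NULL, no match -> dropped
  - product 3 (Monitor): category_id=NULL, no match -> dropped
  - product 4 (Cable): category_id=3 -> matches Books
So 2 of 4 rows are dropped.

SQL:
SELECT a.name, b.name AS category
FROM products a
INNER JOIN categories b ON a.category_id = b.id

Result:
name  | category
------+---------
Desk  | Toys    
Cable | Books   


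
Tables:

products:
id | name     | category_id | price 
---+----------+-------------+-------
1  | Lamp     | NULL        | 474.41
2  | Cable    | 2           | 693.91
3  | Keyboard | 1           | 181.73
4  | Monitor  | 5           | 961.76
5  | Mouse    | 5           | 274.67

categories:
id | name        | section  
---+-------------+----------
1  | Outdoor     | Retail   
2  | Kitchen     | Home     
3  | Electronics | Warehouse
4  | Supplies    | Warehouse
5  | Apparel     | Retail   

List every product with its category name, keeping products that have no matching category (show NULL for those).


LEFT JOIN keeps every row from products (the left table); where category_id has no match in categories, the category columns become NULL. Walk through each product:
  - product 1 (Lamp): category_id=NULL, no match -> kept with NULL
  - product 2 (Cable): category_id=2 -> matches Kitchen
  - product 3 (Keyboard): category_id=1 -> matches Outdoor
  - product 4 (Monitor): category_id=5 -> matches Apparel
  - product 5 (Mouse): category_id=5 -> matches Apparel
All 5 rows appear; 1 has NULL category.

SQL:
SELECT a.name, b.name AS category
FROM products a
LEFT JOIN categories b ON a.category_id = b.id

Result:
name     | category
---------+---------
Lamp     | NULL    
Cable    | Kitchen 
Keyboard | Outdoor 
Monitor  | Apparel 
Mouse    | Apparel 


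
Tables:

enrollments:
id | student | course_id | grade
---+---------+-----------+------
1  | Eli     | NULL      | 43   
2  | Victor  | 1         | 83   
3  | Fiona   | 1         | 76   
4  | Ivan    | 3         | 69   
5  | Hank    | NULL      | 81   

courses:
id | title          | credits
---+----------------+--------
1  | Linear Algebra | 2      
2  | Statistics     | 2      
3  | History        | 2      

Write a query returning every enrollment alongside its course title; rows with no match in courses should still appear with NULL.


LEFT JOIN keeps every row from enrollments (the left table); where course_id has no match in courses, the course columns become NULL. Walk through each enrollment:
  - enrollment 1 (Eli): course_id=NULL, no match -> kept with NULL
  - enrollment 2 (Victor): course_id=1 -> matches Linear Algebra
  - enrollment 3 (Fiona): course_id=1 -> matches Linear Algebra
  - enrollment 4 (Ivan): course_id=3 -> matches History
  - enrollment 5 (Hank): course_id=NULL, no match -> kept with NULL
All 5 rows appear; 2 have NULL course.

SQL:
SELECT a.student, b.title AS course
FROM enrollments a
LEFT JOIN courses b ON a.course_id = b.id

Result:
student | course        
--------+---------------
Eli     | NULL          
Victor  | Linear Algebra
Fiona   | Linear Algebra
Ivan    | History       
Hank    | NULL          


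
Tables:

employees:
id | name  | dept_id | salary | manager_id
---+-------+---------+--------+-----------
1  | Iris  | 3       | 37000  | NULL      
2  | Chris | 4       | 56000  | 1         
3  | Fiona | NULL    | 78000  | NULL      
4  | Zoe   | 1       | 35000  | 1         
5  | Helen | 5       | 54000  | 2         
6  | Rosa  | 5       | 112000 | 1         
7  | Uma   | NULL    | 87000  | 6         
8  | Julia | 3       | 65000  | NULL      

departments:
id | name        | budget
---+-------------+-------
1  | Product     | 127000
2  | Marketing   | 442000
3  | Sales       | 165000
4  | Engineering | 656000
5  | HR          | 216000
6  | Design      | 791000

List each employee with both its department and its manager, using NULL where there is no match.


Two LEFT JOINs from the same base table employees: one to departments via dept_id, one to employees itself via manager_id. Both are LEFT so every employee is preserved.
Match against departments:
  - employee 1 (Iris): dept_id=3 -> matches Sales
  - employee 2 (Chris): dept_id=4 -> matches Engineering
  - employee 3 (Fiona): dept_id=NULL, no match -> kept with NULL
  - employee 4 (Zoe): dept_id=1 -> matches Product
  - employee 5 (Helen): dept_id=5 -> matches HR
  - employee 6 (Rosa): dept_id=5 -> matches HR
  - employee 7 (Uma): dept_id=NULL, no match -> kept with NULL
  - employee 8 (Julia): dept_id=3 -> matches Sales
Match against employees (self):
  - employee 1 (Iris): manager_id=NULL -> NULL
  - employee 2 (Chris): manager_id=1 -> Iris
  - employee 3 (Fiona): manager_id=NULL -> NULL
  - employee 4 (Zoe): manager_id=1 -> Iris
  - employee 5 (Helen): manager_id=2 -> Chris
  - employee 6 (Rosa): manager_id=1 -> Iris
  - employee 7 (Uma): manager_id=6 -> Rosa
  - employee 8 (Julia): manager_id=NULL -> NULL

SQL:
SELECT a.name, b.name AS department, c.name AS manager
FROM employees a
LEFT JOIN departments b ON a.dept_id = b.id
LEFT JOIN employees c ON a.manager_id = c.id

Result:
name  | department  | manager
------+-------------+--------
Iris  | Sales       | NULL   
Chris | Engineering | Iris   
Fiona | NULL        | NULL   
Zoe   | Product     | Iris   
Helen | HR          | Chris  
Rosa  | HR          | Iris   
Uma   | NULL        | Rosa   
Julia | Sales       | NULL   


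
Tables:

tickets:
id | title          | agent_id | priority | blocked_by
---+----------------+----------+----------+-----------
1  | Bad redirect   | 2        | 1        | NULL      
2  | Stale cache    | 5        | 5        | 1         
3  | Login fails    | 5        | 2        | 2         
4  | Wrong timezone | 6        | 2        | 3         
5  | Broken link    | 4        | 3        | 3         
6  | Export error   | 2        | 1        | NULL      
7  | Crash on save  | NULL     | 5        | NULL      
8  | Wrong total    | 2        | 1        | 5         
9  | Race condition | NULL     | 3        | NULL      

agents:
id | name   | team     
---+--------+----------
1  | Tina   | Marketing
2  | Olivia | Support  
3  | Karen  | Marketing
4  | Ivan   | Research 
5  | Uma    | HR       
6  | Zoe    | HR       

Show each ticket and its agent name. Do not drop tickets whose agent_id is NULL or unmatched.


LEFT JOIN keeps every row from tickets (the left table); where agent_id has no match in agents, the agent columns become NULL. Walk through each ticket:
  - ticket 1 (Bad redirect): agent_id=2 -> matches Olivia
  - ticket 2 (Stale cache): agent_id=5 -> matches Uma
  - ticket 3 (Login fails): agent_id=5 -> matches Uma
  - ticket 4 (Wrong timezone): agent_id=6 -> matches Zoe
  - ticket 5 (Broken link): agent_id=4 -> matches Ivan
  - ticket 6 (Export error): agent_id=2 -> matches Olivia
  - ticket 7 (Crash on save): agent_id=NULL, no match -> kept with NULL
  - ticket 8 (Wrong total): agent_id=2 -> matches Olivia
  - ticket 9 (Race condition): agent_id=NULL, no match -> kept with NULL
All 9 rows appear; 2 have NULL agent.

SQL:
SELECT a.title, b.name AS agent
FROM tickets a
LEFT JOIN agents b ON a.agent_id = b.id

Result:
title          | agent 
---------------+-------
Bad redirect   | Olivia
Stale cache    | Uma   
Login fails    | Uma   
Wrong timezone | Zoe   
Broken link    | Ivan  
Export error   | Olivia
Crash on save  | NULL  
Wrong total    | Olivia
Race condition | NULL  


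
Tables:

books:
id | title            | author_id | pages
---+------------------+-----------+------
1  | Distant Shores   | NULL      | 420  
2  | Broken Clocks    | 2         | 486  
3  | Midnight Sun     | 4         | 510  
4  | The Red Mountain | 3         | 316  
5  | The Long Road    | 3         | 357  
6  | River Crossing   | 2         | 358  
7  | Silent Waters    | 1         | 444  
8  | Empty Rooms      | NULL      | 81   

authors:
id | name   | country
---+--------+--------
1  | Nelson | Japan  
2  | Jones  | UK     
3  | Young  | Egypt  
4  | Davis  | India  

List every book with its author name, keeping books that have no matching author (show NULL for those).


LEFT JOIN keeps every row from books (the left table); where author_id has no match in authors, the author columns become NULL. Walk through each book:
  - book 1 (Distant Shores): author_id=NULL, no match -> kept with NULL
  - book 2 (Broken Clocks): author_id=2 -> matches Jones
  - book 3 (Midnight Sun): author_id=4 -> matches Davis
  - book 4 (The Red Mountain): author_id=3 -> matches Young
  - book 5 (The Long Road): author_id=3 -> matches Young
  - book 6 (River Crossing): author_id=2 -> matches Jones
  - book 7 (Silent Waters): author_id=1 -> matches Nelson
  - book 8 (Empty Rooms): author_id=NULL, no match -> kept with NULL
All 8 rows appear; 2 have NULL author.

SQL:
SELECT a.title, b.name AS author
FROM books a
LEFT JOIN authors b ON a.author_id = b.id

Result:
title            | author
-----------------+-------
Distant Shores   | NULL  
Broken Clocks    | Jones 
Midnight Sun     | Davis 
The Red Mountain | Young 
The Long Road    | Young 
River Crossing   | Jones 
Silent Waters    | Nelson
Empty Rooms      | NULL  


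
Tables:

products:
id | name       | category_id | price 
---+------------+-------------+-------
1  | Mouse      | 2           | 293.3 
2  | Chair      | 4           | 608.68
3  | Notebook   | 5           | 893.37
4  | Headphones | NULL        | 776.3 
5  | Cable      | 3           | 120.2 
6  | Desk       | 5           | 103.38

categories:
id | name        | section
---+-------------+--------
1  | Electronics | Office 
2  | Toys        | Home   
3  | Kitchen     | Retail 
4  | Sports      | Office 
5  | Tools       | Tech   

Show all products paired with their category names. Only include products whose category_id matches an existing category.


INNER JOIN keeps only products rows whose category_id matches an id in categories. Walk through each product:
  - product 1 (Mouse): category_id=2 -> matches Toys
  - product 2 (Chair): category_id=4 -> matches Sports
  - product 3 (Notebook): category_id=5 -> matches Tools
  - product 4 (Headphones): category_id=NULL, no match -> dropped
  - product 5 (Cable): category_id=3 -> matches Kitchen
  - product 6 (Desk): category_id=5 -> matches Tools
So 1 of 6 rows is dropped.

SQL:
SELECT a.name, b.name AS category
FROM products a
INNER JOIN categories b ON a.category_id = b.id

Result:
name     | category
---------+---------
Mouse    | Toys    
Chair    | Sports  
Notebook | Tools   
Cable    | Kitchen 
Desk     | Tools   


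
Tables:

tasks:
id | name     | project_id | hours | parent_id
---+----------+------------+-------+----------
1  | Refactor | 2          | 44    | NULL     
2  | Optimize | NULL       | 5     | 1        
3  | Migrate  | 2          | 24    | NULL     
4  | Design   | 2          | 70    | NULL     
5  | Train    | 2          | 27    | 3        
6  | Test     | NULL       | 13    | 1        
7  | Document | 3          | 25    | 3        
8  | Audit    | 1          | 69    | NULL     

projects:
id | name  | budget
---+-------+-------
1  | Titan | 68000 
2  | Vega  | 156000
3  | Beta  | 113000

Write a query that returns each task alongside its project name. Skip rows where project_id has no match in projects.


INNER JOIN keeps only tasks rows whose project_id matches an id in projects. Walk through each task:
  - task 1 (Refactor): project_id=2 -> matches Vega
  - task 2 (Optimize): project_id=NULL, no match -> dropped
  - task 3 (Migrate): project_id=2 -> matches Vega
  - task 4 (Design): project_id=2 -> matches Vega
  - task 5 (Train): project_id=2 -> matches Vega
  - task 6 (Test): project_id=NULL, no match -> dropped
  - task 7 (Document): project_id=3 -> matches Beta
  - task 8 (Audit): project_id=1 -> matches Titan
So 2 of 8 rows are dropped.

SQL:
SELECT a.name, b.name AS project
FROM tasks a
INNER JOIN projects b ON a.project_id = b.id

Result:
name     | project
---------+--------
Refactor | Vega   
Migrate  | Vega   
Design   | Vega   
Train    | Vega   
Document | Beta   
Audit    | Titan  


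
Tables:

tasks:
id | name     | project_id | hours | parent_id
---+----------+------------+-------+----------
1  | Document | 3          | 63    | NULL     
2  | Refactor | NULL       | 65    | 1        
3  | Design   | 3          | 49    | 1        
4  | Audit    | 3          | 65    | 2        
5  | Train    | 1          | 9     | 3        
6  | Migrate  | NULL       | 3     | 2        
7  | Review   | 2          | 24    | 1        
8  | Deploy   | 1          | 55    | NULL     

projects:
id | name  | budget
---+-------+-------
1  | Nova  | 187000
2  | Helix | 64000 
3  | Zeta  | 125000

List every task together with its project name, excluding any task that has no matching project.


INNER JOIN keeps only tasks rows whose project_id matches an id in projects. Walk through each task:
  - task 1 (Document): project_id=3 -> matches Zeta
  - task 2 (Refactor): project_id=NULL, no match -> dropped
  - task 3 (Design): project_id=3 -> matches Zeta
  - task 4 (Audit): project_id=3 -> matches Zeta
  - task 5 (Train): project_id=1 -> matches Nova
  - task 6 (Migrate): project_id=NULL, no match -> dropped
  - task 7 (Review): project_id=2 -> matches Helix
  - task 8 (Deploy): project_id=1 -> matches Nova
So 2 of 8 rows are dropped.

SQL:
SELECT a.name, b.name AS project
FROM tasks a
INNER JOIN projects b ON a.project_id = b.id

Result:
name     | project
---------+--------
Document | Zeta   
Design   | Zeta   
Audit    | Zeta   
Train    | Nova   
Review   | Helix  
Deploy   | Nova   


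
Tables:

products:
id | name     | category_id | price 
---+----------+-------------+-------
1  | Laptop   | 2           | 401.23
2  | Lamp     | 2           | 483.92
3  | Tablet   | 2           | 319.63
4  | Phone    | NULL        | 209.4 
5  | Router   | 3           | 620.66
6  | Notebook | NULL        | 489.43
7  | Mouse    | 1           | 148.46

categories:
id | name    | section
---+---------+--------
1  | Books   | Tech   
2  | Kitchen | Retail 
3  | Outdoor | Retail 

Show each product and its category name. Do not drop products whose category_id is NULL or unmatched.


LEFT JOIN keeps every row from products (the left table); where category_id has no match in categories, the category columns become NULL. Walk through each product:
  - product 1 (Laptop): category_id=2 -> matches Kitchen
  - product 2 (Lamp): category_id=2 -> matches Kitchen
  - product 3 (Tablet): category_id=2 -> matches Kitchen
  - product 4 (Phone): category_id=NULL, no match -> kept with NULL
  - product 5 (Router): category_id=3 -> matches Outdoor
  - product 6 (Notebook): category_id=NULL, no match -> kept with NULL
  - product 7 (Mouse): category_id=1 -> matches Books
All 7 rows appear; 2 have NULL category.

SQL:
SELECT a.name, b.name AS category
FROM products a
LEFT JOIN categories b ON a.category_id = b.id

Result:
name     | category
---------+---------
Laptop   | Kitchen 
Lamp     | Kitchen 
Tablet   | Kitchen 
Phone    | NULL    
Router   | Outdoor 
Notebook | NULL    
Mouse    | Books   


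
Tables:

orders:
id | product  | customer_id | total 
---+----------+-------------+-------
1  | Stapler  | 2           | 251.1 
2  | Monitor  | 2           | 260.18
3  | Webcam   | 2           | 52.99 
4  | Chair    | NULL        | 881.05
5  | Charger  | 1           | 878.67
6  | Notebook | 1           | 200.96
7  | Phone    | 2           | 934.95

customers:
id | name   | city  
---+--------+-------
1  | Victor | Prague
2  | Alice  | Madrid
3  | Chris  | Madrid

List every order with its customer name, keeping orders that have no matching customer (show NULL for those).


LEFT JOIN keeps every row from orders (the left table); where customer_id has no match in customers, the customer columns become NULL. Walk through each order:
  - order 1 (Stapler): customer_id=2 -> matches Alice
  - order 2 (Monitor): customer_id=2 -> matches Alice
  - order 3 (Webcam): customer_id=2 -> matches Alice
  - order 4 (Chair): customer_id=NULL, no match -> kept with NULL
  - order 5 (Charger): customer_id=1 -> matches Victor
  - order 6 (Notebook): customer_id=1 -> matches Victor
  - order 7 (Phone): customer_id=2 -> matches Alice
All 7 rows appear; 1 has NULL customer.

SQL:
SELECT a.product, b.name AS customer
FROM orders a
LEFT JOIN customers b ON a.customer_id = b.id

Result:
product  | customer
---------+---------
Stapler  | Alice   
Monitor  | Alice   
Webcam   | Alice   
Chair    | NULL    
Charger  | Victor  
Notebook | Victor  
Phone    | Alice   


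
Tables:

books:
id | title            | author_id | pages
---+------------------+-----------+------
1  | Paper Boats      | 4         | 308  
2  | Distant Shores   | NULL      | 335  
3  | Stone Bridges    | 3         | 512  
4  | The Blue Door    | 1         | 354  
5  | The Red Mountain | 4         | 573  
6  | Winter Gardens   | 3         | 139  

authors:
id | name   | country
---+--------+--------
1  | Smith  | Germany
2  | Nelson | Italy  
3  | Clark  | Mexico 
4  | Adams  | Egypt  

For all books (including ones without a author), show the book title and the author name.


LEFT JOIN keeps every row from books (the left table); where author_id has no match in authors, the author columns become NULL. Walk through each book:
  - book 1 (Paper Boats): author_id=4 -> matches Adams
  - book 2 (Distant Shores): author_id=NULL, no match -> kept with NULL
  - book 3 (Stone Bridges): author_id=3 -> matches Clark
  - book 4 (The Blue Door): author_id=1 -> matches Smith
  - book 5 (The Red Mountain): author_id=4 -> matches Adams
  - book 6 (Winter Gardens): author_id=3 -> matches Clark
All 6 rows appear; 1 has NULL author.

SQL:
SELECT a.title, b.name AS author
FROM books a
LEFT JOIN authors b ON a.author_id = b.id

Result:
title            | author
-----------------+-------
Paper Boats      | Adams 
Distant Shores   | NULL  
Stone Bridges    | Clark 
The Blue Door    | Smith 
The Red Mountain | Adams 
Winter Gardens   | Clark 


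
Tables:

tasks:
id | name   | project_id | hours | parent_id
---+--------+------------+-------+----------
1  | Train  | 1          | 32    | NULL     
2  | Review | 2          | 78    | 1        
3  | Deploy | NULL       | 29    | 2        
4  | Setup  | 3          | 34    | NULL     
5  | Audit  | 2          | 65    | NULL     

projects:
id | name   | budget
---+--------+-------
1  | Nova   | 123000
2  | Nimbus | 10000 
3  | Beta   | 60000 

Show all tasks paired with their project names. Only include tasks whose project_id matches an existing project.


INNER JOIN keeps only tasks rows whose project_id matches an id in projects. Walk through each task:
  - task 1 (Train): project_id=1 -> matches Nova
  - task 2 (Review): project_id=2 -> matches Nimbus
  - task 3 (Deploy): project_id=NULL, no match -> dropped
  - task 4 (Setup): project_id=3 -> matches Beta
  - task 5 (Audit): project_id=2 -> matches Nimbus
So 1 of 5 rows is dropped.

SQL:
SELECT a.name, b.name AS project
FROM tasks a
INNER JOIN projects b ON a.project_id = b.id

Result:
name   | project
-------+--------
Train  | Nova   
Review | Nimbus 
Setup  | Beta   
Audit  | Nimbus 


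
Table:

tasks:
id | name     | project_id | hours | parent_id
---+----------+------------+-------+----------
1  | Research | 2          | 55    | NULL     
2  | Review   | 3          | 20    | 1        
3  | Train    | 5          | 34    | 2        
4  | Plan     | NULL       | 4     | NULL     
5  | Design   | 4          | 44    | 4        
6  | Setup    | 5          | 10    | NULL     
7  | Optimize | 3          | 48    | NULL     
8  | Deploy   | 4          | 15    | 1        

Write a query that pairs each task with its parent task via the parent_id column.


This is a self-join: tasks is joined to a second copy of itself, matching each row's parent_id to another row's id. Use LEFT JOIN so rows with parent_id=NULL are kept.
  - task 1 (Research): parent_id=NULL -> NULL
  - task 2 (Review): parent_id=1 -> Research
  - task 3 (Train): parent_id=2 -> Review
  - task 4 (Plan): parent_id=NULL -> NULL
  - task 5 (Design): parent_id=4 -> Plan
  - task 6 (Setup): parent_id=NULL -> NULL
  - task 7 (Optimize): parent_id=NULL -> NULL
  - task 8 (Deploy): parent_id=1 -> Research

SQL:
SELECT a.name AS item, b.name AS parent
FROM tasks a
LEFT JOIN tasks b ON a.parent_id = b.id

Result:
item     | parent  
---------+---------
Research | NULL    
Review   | Research
Train    | Review  
Plan     | NULL    
Design   | Plan    
Setup    | NULL    
Optimize | NULL    
Deploy   | Research


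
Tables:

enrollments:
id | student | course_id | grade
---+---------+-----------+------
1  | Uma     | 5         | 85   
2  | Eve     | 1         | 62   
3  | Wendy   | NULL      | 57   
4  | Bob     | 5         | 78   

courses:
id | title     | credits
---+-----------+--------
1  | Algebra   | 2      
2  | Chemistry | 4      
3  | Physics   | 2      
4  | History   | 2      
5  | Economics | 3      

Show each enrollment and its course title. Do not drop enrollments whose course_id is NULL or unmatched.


LEFT JOIN keeps every row from enrollments (the left table); where course_id has no match in courses, the course columns become NULL. Walk through each enrollment:
  - enrollment 1 (Uma): course_id=5 -> matches Economics
  - enrollment 2 (Eve): course_id=1 -> matches Algebra
  - enrollment 3 (Wendy): course_id=NULL, no match -> kept with NULL
  - enrollment 4 (Bob): course_id=5 -> matches Economics
All 4 rows appear; 1 has NULL course.

SQL:
SELECT a.student, b.title AS course
FROM enrollments a
LEFT JOIN courses b ON a.course_id = b.id

Result:
student | course   
--------+----------
Uma     | Economics
Eve     | Algebra  
Wendy   | NULL     
Bob     | Economics


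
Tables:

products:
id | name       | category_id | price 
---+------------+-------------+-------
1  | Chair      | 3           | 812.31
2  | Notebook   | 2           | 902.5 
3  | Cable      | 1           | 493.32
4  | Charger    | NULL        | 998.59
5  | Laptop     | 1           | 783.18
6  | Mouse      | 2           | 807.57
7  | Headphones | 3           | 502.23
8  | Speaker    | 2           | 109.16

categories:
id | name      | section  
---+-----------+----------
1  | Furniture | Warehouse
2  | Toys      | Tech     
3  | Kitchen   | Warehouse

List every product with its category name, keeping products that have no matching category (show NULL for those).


LEFT JOIN keeps every row from products (the left table); where category_id has no match in categories, the category columns become NULL. Walk through each product:
  - product 1 (Chair): category_id=3 -> matches Kitchen
  - product 2 (Notebook): category_id=2 -> matches Toys
  - product 3 (Cable): category_id=1 -> matches Furniture
  - product 4 (Charger): category_id=NULL, no match -> kept with NULL
  - product 5 (Laptop): category_id=1 -> matches Furniture
  - product 6 (Mouse): category_id=2 -> matches Toys
  - product 7 (Headphones): category_id=3 -> matches Kitchen
  - product 8 (Speaker): category_id=2 -> matches Toys
All 8 rows appear; 1 has NULL category.

SQL:
SELECT a.name, b.name AS category
FROM products a
LEFT JOIN categories b ON a.category_id = b.id

Result:
name       | category 
-----------+----------
Chair      | Kitchen  
Notebook   | Toys     
Cable      | Furniture
Charger    | NULL     
Laptop     | Furniture
Mouse      | Toys     
Headphones | Kitchen  
Speaker    | Toys     


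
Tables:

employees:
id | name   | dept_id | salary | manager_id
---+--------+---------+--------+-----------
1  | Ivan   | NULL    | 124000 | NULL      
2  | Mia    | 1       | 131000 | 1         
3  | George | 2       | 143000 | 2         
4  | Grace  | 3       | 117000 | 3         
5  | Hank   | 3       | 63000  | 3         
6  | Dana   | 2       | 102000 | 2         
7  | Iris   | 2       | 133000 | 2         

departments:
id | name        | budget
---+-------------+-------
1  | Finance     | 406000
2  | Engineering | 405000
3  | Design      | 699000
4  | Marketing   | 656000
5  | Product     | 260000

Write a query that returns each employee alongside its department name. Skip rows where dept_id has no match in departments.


INNER JOIN keeps only employees rows whose dept_id matches an id in departments. Walk through each employee:
  - employee 1 (Ivan): dept_id=NULL, no match -> dropped
  - employee 2 (Mia): dept_id=1 -> matches Finance
  - employee 3 (George): dept_id=2 -> matches Engineering
  - employee 4 (Grace): dept_id=3 -> matches Design
  - employee 5 (Hank): dept_id=3 -> matches Design
  - employee 6 (Dana): dept_id=2 -> matches Engineering
  - employee 7 (Iris): dept_id=2 -> matches Engineering
So 1 of 7 rows is dropped.

SQL:
SELECT a.name, b.name AS department
FROM employees a
INNER JOIN departments b ON a.dept_id = b.id

Result:
name   | department 
-------+------------
Mia    | Finance    
George | Engineering
Grace  | Design     
Hank   | Design     
Dana   | Engineering
Iris   | Engineering


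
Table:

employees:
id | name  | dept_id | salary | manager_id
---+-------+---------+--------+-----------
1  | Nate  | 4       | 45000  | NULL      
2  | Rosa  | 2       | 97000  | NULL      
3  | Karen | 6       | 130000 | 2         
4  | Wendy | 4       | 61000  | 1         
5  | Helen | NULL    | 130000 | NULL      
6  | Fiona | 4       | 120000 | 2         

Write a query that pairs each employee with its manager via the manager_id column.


This is a self-join: employees is joined to a second copy of itself, matching each row's manager_id to another row's id. Use LEFT JOIN so rows with manager_id=NULL are kept.
  - employee 1 (Nate): manager_id=NULL -> NULL
  - employee 2 (Rosa): manager_id=NULL -> NULL
  - employee 3 (Karen): manager_id=2 -> Rosa
  - employee 4 (Wendy): manager_id=1 -> Nate
  - employee 5 (Helen): manager_id=NULL -> NULL
  - employee 6 (Fiona): manager_id=2 -> Rosa

SQL:
SELECT a.name AS item, b.name AS manager
FROM employees a
LEFT JOIN employees b ON a.manager_id = b.id

Result:
item  | manager
------+--------
Nate  | NULL   
Rosa  | NULL   
Karen | Rosa   
Wendy | Nate   
Helen | NULL   
Fiona | Rosa   


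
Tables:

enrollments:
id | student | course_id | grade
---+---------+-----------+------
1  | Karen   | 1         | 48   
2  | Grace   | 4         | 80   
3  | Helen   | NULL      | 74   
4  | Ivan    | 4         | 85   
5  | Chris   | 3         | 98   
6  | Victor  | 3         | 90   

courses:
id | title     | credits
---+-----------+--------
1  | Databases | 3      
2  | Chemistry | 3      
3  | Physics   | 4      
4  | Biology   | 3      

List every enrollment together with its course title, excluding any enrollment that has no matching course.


INNER JOIN keeps only enrollments rows whose course_id matches an id in courses. Walk through each enrollment:
  - enrollment 1 (Karen): course_id=1 -> matches Databases
  - enrollment 2 (Grace): course_id=4 -> matches Biology
  - enrollment 3 (Helen): course_id=NULL, no match -> dropped
  - enrollment 4 (Ivan): course_id=4 -> matches Biology
  - enrollment 5 (Chris): course_id=3 -> matches Physics
  - enrollment 6 (Victor): course_id=3 -> matches Physics
So 1 of 6 rows is dropped.

SQL:
SELECT a.student, b.title AS course
FROM enrollments a
INNER JOIN courses b ON a.course_id = b.id

Result:
student | course   
--------+----------
Karen   | Databases
Grace   | Biology  
Ivan    | Biology  
Chris   | Physics  
Victor  | Physics  


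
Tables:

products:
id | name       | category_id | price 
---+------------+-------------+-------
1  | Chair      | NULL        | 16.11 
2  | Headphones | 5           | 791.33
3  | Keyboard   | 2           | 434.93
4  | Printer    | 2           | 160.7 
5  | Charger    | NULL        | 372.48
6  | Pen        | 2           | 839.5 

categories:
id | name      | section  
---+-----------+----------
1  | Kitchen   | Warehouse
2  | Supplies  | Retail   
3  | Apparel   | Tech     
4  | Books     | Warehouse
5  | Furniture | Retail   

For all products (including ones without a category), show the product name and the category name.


LEFT JOIN keeps every row from products (the left table); where category_id has no match in categories, the category columns become NULL. Walk through each product:
  - product 1 (Chair): category_id=NULL, no match -> kept with NULL
  - product 2 (Headphones): category_id=5 -> matches Furniture
  - product 3 (Keyboard): category_id=2 -> matches Supplies
  - product 4 (Printer): category_id=2 -> matches Supplies
  - product 5 (Charger): category_id=NULL, no match -> kept with NULL
  - product 6 (Pen): category_id=2 -> matches Supplies
All 6 rows appear; 2 have NULL category.

SQL:
SELECT a.name, b.name AS category
FROM products a
LEFT JOIN categories b ON a.category_id = b.id

Result:
name       | category 
-----------+----------
Chair      | NULL     
Headphones | Furniture
Keyboard   | Supplies 
Printer    | Supplies 
Charger    | NULL     
Pen        | Supplies 


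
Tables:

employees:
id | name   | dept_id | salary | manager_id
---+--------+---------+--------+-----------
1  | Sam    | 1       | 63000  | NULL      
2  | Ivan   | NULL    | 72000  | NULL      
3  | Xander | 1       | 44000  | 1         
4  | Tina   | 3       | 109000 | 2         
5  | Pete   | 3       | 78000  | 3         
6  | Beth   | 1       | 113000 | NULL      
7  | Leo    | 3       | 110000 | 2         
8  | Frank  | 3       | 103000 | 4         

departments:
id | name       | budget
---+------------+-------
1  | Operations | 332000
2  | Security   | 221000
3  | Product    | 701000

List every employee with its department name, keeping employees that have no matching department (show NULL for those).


LEFT JOIN keeps every row from employees (the left table); where dept_id has no match in departments, the department columns become NULL. Walk through each employee:
  - employee 1 (Sam): dept_id=1 -> matches Operations
  - employee 2 (Ivan): dept_id=NULL, no match -> kept with NULL
  - employee 3 (Xander): dept_id=1 -> matches Operations
  - employee 4 (Tina): dept_id=3 -> matches Product
  - employee 5 (Pete): dept_id=3 -> matches Product
  - employee 6 (Beth): dept_id=1 -> matches Operations
  - employee 7 (Leo): dept_id=3 -> matches Product
  - employee 8 (Frank): dept_id=3 -> matches Product
All 8 rows appear; 1 has NULL department.

SQL:
SELECT a.name, b.name AS department
FROM employees a
LEFT JOIN departments b ON a.dept_id = b.id

Result:
name   | department
-------+-----------
Sam    | Operations
Ivan   | NULL      
Xander | Operations
Tina   | Product   
Pete   | Product   
Beth   | Operations
Leo    | Product   
Frank  | Product   


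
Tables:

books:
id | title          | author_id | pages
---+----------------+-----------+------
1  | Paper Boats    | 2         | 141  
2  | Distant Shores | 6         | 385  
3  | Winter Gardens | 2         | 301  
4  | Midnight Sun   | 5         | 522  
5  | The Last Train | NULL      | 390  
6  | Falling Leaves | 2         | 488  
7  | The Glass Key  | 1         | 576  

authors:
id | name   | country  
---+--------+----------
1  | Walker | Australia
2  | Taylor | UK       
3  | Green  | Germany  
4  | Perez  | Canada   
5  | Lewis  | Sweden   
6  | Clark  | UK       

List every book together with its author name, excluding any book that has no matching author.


INNER JOIN keeps only books rows whose author_id matches an id in authors. Walk through each book:
  - book 1 (Paper Boats): author_id=2 -> matches Taylor
  - book 2 (Distant Shores): author_id=6 -> matches Clark
  - book 3 (Winter Gardens): author_id=2 -> matches Taylor
  - book 4 (Midnight Sun): author_id=5 -> matches Lewis
  - book 5 (The Last Train): author_id=NULL, no match -> dropped
  - book 6 (Falling Leaves): author_id=2 -> matches Taylor
  - book 7 (The Glass Key): author_id=1 -> matches Walker
So 1 of 7 rows is dropped.

SQL:
SELECT a.title, b.name AS author
FROM books a
INNER JOIN authors b ON a.author_id = b.id

Result:
title          | author
---------------+-------
Paper Boats    | Taylor
Distant Shores | Clark 
Winter Gardens | Taylor
Midnight Sun   | Lewis 
Falling Leaves | Taylor
The Glass Key  | Walker


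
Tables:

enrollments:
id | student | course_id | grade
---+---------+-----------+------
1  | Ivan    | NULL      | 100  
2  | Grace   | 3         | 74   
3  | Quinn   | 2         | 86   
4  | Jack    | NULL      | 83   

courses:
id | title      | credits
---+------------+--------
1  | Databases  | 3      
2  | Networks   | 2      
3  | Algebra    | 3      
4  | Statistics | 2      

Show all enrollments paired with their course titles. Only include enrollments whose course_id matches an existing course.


INNER JOIN keeps only enrollments rows whose course_id matches an id in courses. Walk through each enrollment:
  - enrollment 1 (Ivan): course_id=NULL, no match -> dropped
  - enrollment 2 (Grace): course_id=3 -> matches Algebra
  - enrollment 3 (Quinn): course_id=2 -> matches Networks
  - enrollment 4 (Jack): course_id=NULL, no match -> dropped
So 2 of 4 rows are dropped.

SQL:
SELECT a.student, b.title AS course
FROM enrollments a
INNER JOIN courses b ON a.course_id = b.id

Result:
student | course  
--------+---------
Grace   | Algebra 
Quinn   | Networks


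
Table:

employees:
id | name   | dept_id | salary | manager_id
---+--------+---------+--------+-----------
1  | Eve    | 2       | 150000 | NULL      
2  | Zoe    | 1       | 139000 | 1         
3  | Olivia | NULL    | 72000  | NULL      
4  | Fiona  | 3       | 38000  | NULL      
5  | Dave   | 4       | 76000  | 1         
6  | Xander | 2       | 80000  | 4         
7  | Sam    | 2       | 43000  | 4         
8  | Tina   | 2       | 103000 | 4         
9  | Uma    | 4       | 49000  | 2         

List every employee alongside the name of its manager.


This is a self-join: employees is joined to a second copy of itself, matching each row's manager_id to another row's id. Use LEFT JOIN so rows with manager_id=NULL are kept.
  - employee 1 (Eve): manager_id=NULL -> NULL
  - employee 2 (Zoe): manager_id=1 -> Eve
  - employee 3 (Olivia): manager_id=NULL -> NULL
  - employee 4 (Fiona): manager_id=NULL -> NULL
  - employee 5 (Dave): manager_id=1 -> Eve
  - employee 6 (Xander): manager_id=4 -> Fiona
  - employee 7 (Sam): manager_id=4 -> Fiona
  - employee 8 (Tina): manager_id=4 -> Fiona
  - employee 9 (Uma): manager_id=2 -> Zoe

SQL:
SELECT a.name AS item, b.name AS manager
FROM employees a
LEFT JOIN employees b ON a.manager_id = b.id

Result:
item   | manager
-------+--------
Eve    | NULL   
Zoe    | Eve    
Olivia | NULL   
Fiona  | NULL   
Dave   | Eve    
Xander | Fiona  
Sam    | Fiona  
Tina   | Fiona  
Uma    | Zoe    


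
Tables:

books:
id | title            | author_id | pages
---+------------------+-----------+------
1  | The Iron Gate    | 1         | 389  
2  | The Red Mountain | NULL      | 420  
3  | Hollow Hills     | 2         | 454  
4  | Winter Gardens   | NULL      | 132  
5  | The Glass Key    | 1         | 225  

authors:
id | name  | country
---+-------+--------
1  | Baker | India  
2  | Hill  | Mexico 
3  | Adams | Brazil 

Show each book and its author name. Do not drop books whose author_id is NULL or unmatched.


LEFT JOIN keeps every row from books (the left table); where author_id has no match in authors, the author columns become NULL. Walk through each book:
  - book 1 (The Iron Gate): author_id=1 -> matches Baker
  - book 2 (The Red Mountain): author_id=NULL, no match -> kept with NULL
  - book 3 (Hollow Hills): author_id=2 -> matches Hill
  - book 4 (Winter Gardens): author_id=NULL, no match -> kept with NULL
  - book 5 (The Glass Key): author_id=1 -> matches Baker
All 5 rows appear; 2 have NULL author.

SQL:
SELECT a.title, b.name AS author
FROM books a
LEFT JOIN authors b ON a.author_id = b.id

Result:
title            | author
-----------------+-------
The Iron Gate    | Baker 
The Red Mountain | NULL  
Hollow Hills     | Hill  
Winter Gardens   | NULL  
The Glass Key    | Baker 


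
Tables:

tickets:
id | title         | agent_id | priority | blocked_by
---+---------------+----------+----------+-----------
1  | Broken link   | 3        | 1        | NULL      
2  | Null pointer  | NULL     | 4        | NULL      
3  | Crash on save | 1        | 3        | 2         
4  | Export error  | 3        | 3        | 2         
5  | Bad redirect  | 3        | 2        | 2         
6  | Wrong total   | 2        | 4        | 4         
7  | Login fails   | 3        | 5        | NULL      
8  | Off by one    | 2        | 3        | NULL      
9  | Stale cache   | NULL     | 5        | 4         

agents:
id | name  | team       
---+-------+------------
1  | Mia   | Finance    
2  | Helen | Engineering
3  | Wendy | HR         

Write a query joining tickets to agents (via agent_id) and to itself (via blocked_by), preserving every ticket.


Two LEFT JOINs from the same base table tickets: one to agents via agent_id, one to tickets itself via blocked_by. Both are LEFT so every ticket is preserved.
Match against agents:
  - ticket 1 (Broken link): agent_id=3 -> matches Wendy
  - ticket 2 (Null pointer): agent_id=NULL, no match -> kept with NULL
  - ticket 3 (Crash on save): agent_id=1 -> matches Mia
  - ticket 4 (Export error): agent_id=3 -> matches Wendy
  - ticket 5 (Bad redirect): agent_id=3 -> matches Wendy
  - ticket 6 (Wrong total): agent_id=2 -> matches Helen
  - ticket 7 (Login fails): agent_id=3 -> matches Wendy
  - ticket 8 (Off by one): agent_id=2 -> matches Helen
  - ticket 9 (Stale cache): agent_id=NULL, no match -> kept with NULL
Match against tickets (self):
  - ticket 1 (Broken link): blocked_by=NULL -> NULL
  - ticket 2 (Null pointer): blocked_by=NULL -> NULL
  - ticket 3 (Crash on save): blocked_by=2 -> Null pointer
  - ticket 4 (Export error): blocked_by=2 -> Null pointer
  - ticket 5 (Bad redirect): blocked_by=2 -> Null pointer
  - ticket 6 (Wrong total): blocked_by=4 -> Export error
  - ticket 7 (Login fails): blocked_by=NULL -> NULL
  - ticket 8 (Off by one): blocked_by=NULL -> NULL
  - ticket 9 (Stale cache): blocked_by=4 -> Export error

SQL:
SELECT a.title, b.name AS agent, c.title AS blocked_by
FROM tickets a
LEFT JOIN agents b ON a.agent_id = b.id
LEFT JOIN tickets c ON a.blocked_by = c.id

Result:
title         | agent | blocked_by  
--------------+-------+-------------
Broken link   | Wendy | NULL        
Null pointer  | NULL  | NULL        
Crash on save | Mia   | Null pointer
Export error  | Wendy | Null pointer
Bad redirect  | Wendy | Null pointer
Wrong total   | Helen | Export error
Login fails   | Wendy | NULL        
Off by one    | Helen | NULL        
Stale cache   | NULL  | Export error


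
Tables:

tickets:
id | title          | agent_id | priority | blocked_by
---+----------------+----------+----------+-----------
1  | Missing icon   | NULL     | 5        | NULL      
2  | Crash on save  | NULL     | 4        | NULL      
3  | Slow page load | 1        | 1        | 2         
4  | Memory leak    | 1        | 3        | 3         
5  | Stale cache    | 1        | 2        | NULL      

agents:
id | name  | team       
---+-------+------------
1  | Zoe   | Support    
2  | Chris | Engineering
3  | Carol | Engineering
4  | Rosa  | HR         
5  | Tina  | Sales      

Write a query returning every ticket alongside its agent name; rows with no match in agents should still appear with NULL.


LEFT JOIN keeps every row from tickets (the left table); where agent_id has no match in agents, the agent columns become NULL. Walk through each ticket:
  - ticket 1 (Missing icon): agent_id=NULL, no match -> kept with NULL
  - ticket 2 (Crash on save): agent_id=NULL, no match -> kept with NULL
  - ticket 3 (Slow page load): agent_id=1 -> matches Zoe
  - ticket 4 (Memory leak): agent_id=1 -> matches Zoe
  - ticket 5 (Stale cache): agent_id=1 -> matches Zoe
All 5 rows appear; 2 have NULL agent.

SQL:
SELECT a.title, b.name AS agent
FROM tickets a
LEFT JOIN agents b ON a.agent_id = b.id

Result:
title          | agent
---------------+------
Missing icon   | NULL 
Crash on save  | NULL 
Slow page load | Zoe  
Memory leak    | Zoe  
Stale cache    | Zoe  
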